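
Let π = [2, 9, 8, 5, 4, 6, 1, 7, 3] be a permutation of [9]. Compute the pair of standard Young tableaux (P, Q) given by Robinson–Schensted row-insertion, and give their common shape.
P = [1, 3, 6, 7] / [2, 4] / [5] / [8] / [9];  Q = [1, 2, 6, 8] / [3, 9] / [4] / [5] / [7];  common shape = (4, 2, 1, 1, 1)

Row-insert the values π_1, π_2, … into P one at a time, bumping the leftmost entry strictly greater than the inserted value down to the next row. The recording tableau Q records, in position (i, j), the step at which that cell was added to P.
  Insert 2 (step 1): P = [2];  Q = [1]
  Insert 9 (step 2): P = [2, 9];  Q = [1, 2]
  Insert 8 (step 3): P = [2, 8] / [9];  Q = [1, 2] / [3]
  Insert 5 (step 4): P = [2, 5] / [8] / [9];  Q = [1, 2] / [3] / [4]
  Insert 4 (step 5): P = [2, 4] / [5] / [8] / [9];  Q = [1, 2] / [3] / [4] / [5]
  Insert 6 (step 6): P = [2, 4, 6] / [5] / [8] / [9];  Q = [1, 2, 6] / [3] / [4] / [5]
  Insert 1 (step 7): P = [1, 4, 6] / [2] / [5] / [8] / [9];  Q = [1, 2, 6] / [3] / [4] / [5] / [7]
  Insert 7 (step 8): P = [1, 4, 6, 7] / [2] / [5] / [8] / [9];  Q = [1, 2, 6, 8] / [3] / [4] / [5] / [7]
  Insert 3 (step 9): P = [1, 3, 6, 7] / [2, 4] / [5] / [8] / [9];  Q = [1, 2, 6, 8] / [3, 9] / [4] / [5] / [7]
Final shape: (4, 2, 1, 1, 1).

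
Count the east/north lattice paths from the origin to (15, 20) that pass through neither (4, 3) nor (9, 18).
Number of paths = 2380309680

Inclusion–exclusion. Total paths: C(35, 15) = 3247943160. Through P₁: C(7, 4)·C(28, 11) = 751596300. Through P₂: C(27, 9)·C(8, 6) = 131231100. Since P₁ is strictly southwest of P₂, a monotone path through both must visit P₁ then P₂; paths through both = C(7, 4)·C(20, 5)·C(8, 6) = 15193920. Avoid both = 3247943160 − 751596300 − 131231100 + 15193920 = 2380309680.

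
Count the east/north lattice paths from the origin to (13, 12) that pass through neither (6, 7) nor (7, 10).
Number of paths = 3488876

Inclusion–exclusion. Total paths: C(25, 13) = 5200300. Through P₁: C(13, 6)·C(12, 7) = 1359072. Through P₂: C(17, 7)·C(8, 6) = 544544. Since P₁ is strictly southwest of P₂, a monotone path through both must visit P₁ then P₂; paths through both = C(13, 6)·C(4, 1)·C(8, 6) = 192192. Avoid both = 5200300 − 1359072 − 544544 + 192192 = 3488876.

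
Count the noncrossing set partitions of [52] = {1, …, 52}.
C_52 = 29869166945772625950142417512

These noncrossing partitions are counted by the Catalan number C_n = (1/(n + 1)) · C(2n, n). For n = 52: C_52 = (1/53) · C(104, 52) = 1583065848125949175357548128136/53 = 29869166945772625950142417512.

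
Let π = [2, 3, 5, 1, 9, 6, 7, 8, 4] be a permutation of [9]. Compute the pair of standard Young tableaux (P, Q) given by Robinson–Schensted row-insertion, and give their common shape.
P = [1, 3, 4, 6, 7, 8] / [2, 5] / [9];  Q = [1, 2, 3, 5, 7, 8] / [4, 6] / [9];  common shape = (6, 2, 1)

Row-insert the values π_1, π_2, … into P one at a time, bumping the leftmost entry strictly greater than the inserted value down to the next row. The recording tableau Q records, in position (i, j), the step at which that cell was added to P.
  Insert 2 (step 1): P = [2];  Q = [1]
  Insert 3 (step 2): P = [2, 3];  Q = [1, 2]
  Insert 5 (step 3): P = [2, 3, 5];  Q = [1, 2, 3]
  Insert 1 (step 4): P = [1, 3, 5] / [2];  Q = [1, 2, 3] / [4]
  Insert 9 (step 5): P = [1, 3, 5, 9] / [2];  Q = [1, 2, 3, 5] / [4]
  Insert 6 (step 6): P = [1, 3, 5, 6] / [2, 9];  Q = [1, 2, 3, 5] / [4, 6]
  Insert 7 (step 7): P = [1, 3, 5, 6, 7] / [2, 9];  Q = [1, 2, 3, 5, 7] / [4, 6]
  Insert 8 (step 8): P = [1, 3, 5, 6, 7, 8] / [2, 9];  Q = [1, 2, 3, 5, 7, 8] / [4, 6]
  Insert 4 (step 9): P = [1, 3, 4, 6, 7, 8] / [2, 5] / [9];  Q = [1, 2, 3, 5, 7, 8] / [4, 6] / [9]
Final shape: (6, 2, 1).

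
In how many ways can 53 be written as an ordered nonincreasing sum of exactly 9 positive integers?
p(53, 9 parts) = 22380

Partitions of n into exactly k parts are in bijection with partitions of n − k into at most k parts (subtract 1 from each part). So p(53, exactly 9) = p(44, parts ≤ 9). Computing via the recurrence p(m, j) = p(m, j−1) + p(m−j, j) gives 22380.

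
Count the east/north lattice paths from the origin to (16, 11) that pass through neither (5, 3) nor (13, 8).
Number of paths = 6176943

Inclusion–exclusion. Total paths: C(27, 16) = 13037895. Through P₁: C(8, 5)·C(19, 11) = 4232592. Through P₂: C(21, 13)·C(6, 3) = 4069800. Since P₁ is strictly southwest of P₂, a monotone path through both must visit P₁ then P₂; paths through both = C(8, 5)·C(13, 8)·C(6, 3) = 1441440. Avoid both = 13037895 − 4232592 − 4069800 + 1441440 = 6176943.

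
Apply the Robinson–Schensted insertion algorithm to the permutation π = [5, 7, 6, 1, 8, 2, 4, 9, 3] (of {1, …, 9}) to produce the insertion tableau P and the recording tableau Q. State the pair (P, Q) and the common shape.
P = [1, 2, 3, 9] / [4, 6, 8] / [5] / [7];  Q = [1, 2, 5, 8] / [3, 6, 7] / [4] / [9];  common shape = (4, 3, 1, 1)

Row-insert the values π_1, π_2, … into P one at a time, bumping the leftmost entry strictly greater than the inserted value down to the next row. The recording tableau Q records, in position (i, j), the step at which that cell was added to P.
  Insert 5 (step 1): P = [5];  Q = [1]
  Insert 7 (step 2): P = [5, 7];  Q = [1, 2]
  Insert 6 (step 3): P = [5, 6] / [7];  Q = [1, 2] / [3]
  Insert 1 (step 4): P = [1, 6] / [5] / [7];  Q = [1, 2] / [3] / [4]
  Insert 8 (step 5): P = [1, 6, 8] / [5] / [7];  Q = [1, 2, 5] / [3] / [4]
  Insert 2 (step 6): P = [1, 2, 8] / [5, 6] / [7];  Q = [1, 2, 5] / [3, 6] / [4]
  Insert 4 (step 7): P = [1, 2, 4] / [5, 6, 8] / [7];  Q = [1, 2, 5] / [3, 6, 7] / [4]
  Insert 9 (step 8): P = [1, 2, 4, 9] / [5, 6, 8] / [7];  Q = [1, 2, 5, 8] / [3, 6, 7] / [4]
  Insert 3 (step 9): P = [1, 2, 3, 9] / [4, 6, 8] / [5] / [7];  Q = [1, 2, 5, 8] / [3, 6, 7] / [4] / [9]
Final shape: (4, 3, 1, 1).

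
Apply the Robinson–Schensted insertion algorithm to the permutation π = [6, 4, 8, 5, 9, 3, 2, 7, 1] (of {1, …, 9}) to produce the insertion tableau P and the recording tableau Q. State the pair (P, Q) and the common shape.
P = [1, 5, 7] / [2, 8, 9] / [3] / [4] / [6];  Q = [1, 3, 5] / [2, 4, 8] / [6] / [7] / [9];  common shape = (3, 3, 1, 1, 1)

Row-insert the values π_1, π_2, … into P one at a time, bumping the leftmost entry strictly greater than the inserted value down to the next row. The recording tableau Q records, in position (i, j), the step at which that cell was added to P.
  Insert 6 (step 1): P = [6];  Q = [1]
  Insert 4 (step 2): P = [4] / [6];  Q = [1] / [2]
  Insert 8 (step 3): P = [4, 8] / [6];  Q = [1, 3] / [2]
  Insert 5 (step 4): P = [4, 5] / [6, 8];  Q = [1, 3] / [2, 4]
  Insert 9 (step 5): P = [4, 5, 9] / [6, 8];  Q = [1, 3, 5] / [2, 4]
  Insert 3 (step 6): P = [3, 5, 9] / [4, 8] / [6];  Q = [1, 3, 5] / [2, 4] / [6]
  Insert 2 (step 7): P = [2, 5, 9] / [3, 8] / [4] / [6];  Q = [1, 3, 5] / [2, 4] / [6] / [7]
  Insert 7 (step 8): P = [2, 5, 7] / [3, 8, 9] / [4] / [6];  Q = [1, 3, 5] / [2, 4, 8] / [6] / [7]
  Insert 1 (step 9): P = [1, 5, 7] / [2, 8, 9] / [3] / [4] / [6];  Q = [1, 3, 5] / [2, 4, 8] / [6] / [7] / [9]
Final shape: (3, 3, 1, 1, 1).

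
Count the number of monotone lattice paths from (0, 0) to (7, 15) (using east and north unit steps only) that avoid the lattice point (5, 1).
Number of paths = 169824

Total paths from (0, 0) to (7, 15): C(22, 7) = 170544. Paths through (5, 1): (paths (0, 0) → (5, 1)) × (paths (5, 1) → (7, 15)) = C(6, 5) · C(16, 2) = 6 · 120 = 720. Avoidance count = 170544 − 720 = 169824.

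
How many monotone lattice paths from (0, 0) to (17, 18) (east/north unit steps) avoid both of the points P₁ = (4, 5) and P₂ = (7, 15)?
Number of paths = 3188622762

Inclusion–exclusion. Total paths: C(35, 17) = 4537567650. Through P₁: C(9, 4)·C(26, 13) = 1310475600. Through P₂: C(22, 7)·C(13, 10) = 48775584. Since P₁ is strictly southwest of P₂, a monotone path through both must visit P₁ then P₂; paths through both = C(9, 4)·C(13, 3)·C(13, 10) = 10306296. Avoid both = 4537567650 − 1310475600 − 48775584 + 10306296 = 3188622762.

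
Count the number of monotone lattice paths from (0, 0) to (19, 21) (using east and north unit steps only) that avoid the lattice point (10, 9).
Number of paths = 104129742860

Total paths from (0, 0) to (19, 21): C(40, 19) = 131282408400. Paths through (10, 9): (paths (0, 0) → (10, 9)) × (paths (10, 9) → (19, 21)) = C(19, 10) · C(21, 9) = 92378 · 293930 = 27152665540. Avoidance count = 131282408400 − 27152665540 = 104129742860.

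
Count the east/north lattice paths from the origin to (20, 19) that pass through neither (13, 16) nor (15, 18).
Number of paths = 56999745630

Inclusion–exclusion. Total paths: C(39, 20) = 68923264410. Through P₁: C(29, 13)·C(10, 7) = 8143669800. Through P₂: C(33, 15)·C(6, 5) = 6222949920. Since P₁ is strictly southwest of P₂, a monotone path through both must visit P₁ then P₂; paths through both = C(29, 13)·C(4, 2)·C(6, 5) = 2443100940. Avoid both = 68923264410 − 8143669800 − 6222949920 + 2443100940 = 56999745630.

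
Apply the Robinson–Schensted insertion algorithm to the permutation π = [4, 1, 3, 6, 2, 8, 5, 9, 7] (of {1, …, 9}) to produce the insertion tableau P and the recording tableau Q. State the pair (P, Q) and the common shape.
P = [1, 2, 5, 7, 9] / [3, 6, 8] / [4];  Q = [1, 3, 4, 6, 8] / [2, 7, 9] / [5];  common shape = (5, 3, 1)

Row-insert the values π_1, π_2, … into P one at a time, bumping the leftmost entry strictly greater than the inserted value down to the next row. The recording tableau Q records, in position (i, j), the step at which that cell was added to P.
  Insert 4 (step 1): P = [4];  Q = [1]
  Insert 1 (step 2): P = [1] / [4];  Q = [1] / [2]
  Insert 3 (step 3): P = [1, 3] / [4];  Q = [1, 3] / [2]
  Insert 6 (step 4): P = [1, 3, 6] / [4];  Q = [1, 3, 4] / [2]
  Insert 2 (step 5): P = [1, 2, 6] / [3] / [4];  Q = [1, 3, 4] / [2] / [5]
  Insert 8 (step 6): P = [1, 2, 6, 8] / [3] / [4];  Q = [1, 3, 4, 6] / [2] / [5]
  Insert 5 (step 7): P = [1, 2, 5, 8] / [3, 6] / [4];  Q = [1, 3, 4, 6] / [2, 7] / [5]
  Insert 9 (step 8): P = [1, 2, 5, 8, 9] / [3, 6] / [4];  Q = [1, 3, 4, 6, 8] / [2, 7] / [5]
  Insert 7 (step 9): P = [1, 2, 5, 7, 9] / [3, 6, 8] / [4];  Q = [1, 3, 4, 6, 8] / [2, 7, 9] / [5]
Final shape: (5, 3, 1).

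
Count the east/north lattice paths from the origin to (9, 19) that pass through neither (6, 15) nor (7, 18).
Number of paths = 4216728

Inclusion–exclusion. Total paths: C(28, 9) = 6906900. Through P₁: C(21, 6)·C(7, 3) = 1899240. Through P₂: C(25, 7)·C(3, 2) = 1442100. Since P₁ is strictly southwest of P₂, a monotone path through both must visit P₁ then P₂; paths through both = C(21, 6)·C(4, 1)·C(3, 2) = 651168. Avoid both = 6906900 − 1899240 − 1442100 + 651168 = 4216728.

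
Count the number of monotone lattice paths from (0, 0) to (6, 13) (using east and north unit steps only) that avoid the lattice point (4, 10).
Number of paths = 17122

Total paths from (0, 0) to (6, 13): C(19, 6) = 27132. Paths through (4, 10): (paths (0, 0) → (4, 10)) × (paths (4, 10) → (6, 13)) = C(14, 4) · C(5, 2) = 1001 · 10 = 10010. Avoidance count = 27132 − 10010 = 17122.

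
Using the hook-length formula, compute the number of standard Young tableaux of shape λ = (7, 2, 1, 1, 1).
# SYT of shape (7, 2, 1, 1, 1) = 1728

Hook-length formula: f^λ = n! / Π hook(c), product over all cells c of the Young diagram. For λ = (7, 2, 1, 1, 1), n = 12 boxes. Hook lengths by row (left-to-right, top-to-bottom): [11, 7, 5, 4, 3, 2, 1]; [5, 1]; [3]; [2]; [1]. Product of hooks = 277200. So f^λ = 12! / 277200 = 479001600 / 277200 = 1728.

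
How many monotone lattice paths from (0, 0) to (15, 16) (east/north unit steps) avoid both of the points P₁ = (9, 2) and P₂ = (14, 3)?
Number of paths = 298403495

Inclusion–exclusion. Total paths: C(31, 15) = 300540195. Through P₁: C(11, 9)·C(20, 6) = 2131800. Through P₂: C(17, 14)·C(14, 1) = 9520. Since P₁ is strictly southwest of P₂, a monotone path through both must visit P₁ then P₂; paths through both = C(11, 9)·C(6, 5)·C(14, 1) = 4620. Avoid both = 300540195 − 2131800 − 9520 + 4620 = 298403495.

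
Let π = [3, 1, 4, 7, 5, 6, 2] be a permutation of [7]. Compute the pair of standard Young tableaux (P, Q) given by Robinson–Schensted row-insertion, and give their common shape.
P = [1, 2, 5, 6] / [3, 4] / [7];  Q = [1, 3, 4, 6] / [2, 5] / [7];  common shape = (4, 2, 1)

Row-insert the values π_1, π_2, … into P one at a time, bumping the leftmost entry strictly greater than the inserted value down to the next row. The recording tableau Q records, in position (i, j), the step at which that cell was added to P.
  Insert 3 (step 1): P = [3];  Q = [1]
  Insert 1 (step 2): P = [1] / [3];  Q = [1] / [2]
  Insert 4 (step 3): P = [1, 4] / [3];  Q = [1, 3] / [2]
  Insert 7 (step 4): P = [1, 4, 7] / [3];  Q = [1, 3, 4] / [2]
  Insert 5 (step 5): P = [1, 4, 5] / [3, 7];  Q = [1, 3, 4] / [2, 5]
  Insert 6 (step 6): P = [1, 4, 5, 6] / [3, 7];  Q = [1, 3, 4, 6] / [2, 5]
  Insert 2 (step 7): P = [1, 2, 5, 6] / [3, 4] / [7];  Q = [1, 3, 4, 6] / [2, 5] / [7]
Final shape: (4, 2, 1).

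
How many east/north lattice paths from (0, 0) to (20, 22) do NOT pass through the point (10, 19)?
Number of paths = 508063024560

Total paths from (0, 0) to (20, 22): C(42, 20) = 513791607420. Paths through (10, 19): (paths (0, 0) → (10, 19)) × (paths (10, 19) → (20, 22)) = C(29, 10) · C(13, 10) = 20030010 · 286 = 5728582860. Avoidance count = 513791607420 − 5728582860 = 508063024560.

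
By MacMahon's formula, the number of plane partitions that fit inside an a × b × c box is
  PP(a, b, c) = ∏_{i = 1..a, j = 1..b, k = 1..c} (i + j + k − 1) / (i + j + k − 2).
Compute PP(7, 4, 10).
PP(7, 4, 10) = 69951472754592

Evaluate the triple product over i = 1..7, j = 1..4, k = 1..10. The factors are (2/1) · (3/2) · (4/3) · (5/4) · (6/5) · (7/6) · (8/7) · (9/8) · … (280 factors total). The numerators and denominators telescope so the product is an integer; carrying out the multiplication exactly gives PP(7, 4, 10) = 69951472754592.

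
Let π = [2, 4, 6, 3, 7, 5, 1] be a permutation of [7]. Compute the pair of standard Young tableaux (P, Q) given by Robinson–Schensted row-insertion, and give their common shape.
P = [1, 3, 5, 7] / [2, 6] / [4];  Q = [1, 2, 3, 5] / [4, 6] / [7];  common shape = (4, 2, 1)

Row-insert the values π_1, π_2, … into P one at a time, bumping the leftmost entry strictly greater than the inserted value down to the next row. The recording tableau Q records, in position (i, j), the step at which that cell was added to P.
  Insert 2 (step 1): P = [2];  Q = [1]
  Insert 4 (step 2): P = [2, 4];  Q = [1, 2]
  Insert 6 (step 3): P = [2, 4, 6];  Q = [1, 2, 3]
  Insert 3 (step 4): P = [2, 3, 6] / [4];  Q = [1, 2, 3] / [4]
  Insert 7 (step 5): P = [2, 3, 6, 7] / [4];  Q = [1, 2, 3, 5] / [4]
  Insert 5 (step 6): P = [2, 3, 5, 7] / [4, 6];  Q = [1, 2, 3, 5] / [4, 6]
  Insert 1 (step 7): P = [1, 3, 5, 7] / [2, 6] / [4];  Q = [1, 2, 3, 5] / [4, 6] / [7]
Final shape: (4, 2, 1).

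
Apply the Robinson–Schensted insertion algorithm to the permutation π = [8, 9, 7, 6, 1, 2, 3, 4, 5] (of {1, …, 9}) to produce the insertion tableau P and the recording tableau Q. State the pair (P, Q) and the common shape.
P = [1, 2, 3, 4, 5] / [6, 9] / [7] / [8];  Q = [1, 2, 7, 8, 9] / [3, 6] / [4] / [5];  common shape = (5, 2, 1, 1)

Row-insert the values π_1, π_2, … into P one at a time, bumping the leftmost entry strictly greater than the inserted value down to the next row. The recording tableau Q records, in position (i, j), the step at which that cell was added to P.
  Insert 8 (step 1): P = [8];  Q = [1]
  Insert 9 (step 2): P = [8, 9];  Q = [1, 2]
  Insert 7 (step 3): P = [7, 9] / [8];  Q = [1, 2] / [3]
  Insert 6 (step 4): P = [6, 9] / [7] / [8];  Q = [1, 2] / [3] / [4]
  Insert 1 (step 5): P = [1, 9] / [6] / [7] / [8];  Q = [1, 2] / [3] / [4] / [5]
  Insert 2 (step 6): P = [1, 2] / [6, 9] / [7] / [8];  Q = [1, 2] / [3, 6] / [4] / [5]
  Insert 3 (step 7): P = [1, 2, 3] / [6, 9] / [7] / [8];  Q = [1, 2, 7] / [3, 6] / [4] / [5]
  Insert 4 (step 8): P = [1, 2, 3, 4] / [6, 9] / [7] / [8];  Q = [1, 2, 7, 8] / [3, 6] / [4] / [5]
  Insert 5 (step 9): P = [1, 2, 3, 4, 5] / [6, 9] / [7] / [8];  Q = [1, 2, 7, 8, 9] / [3, 6] / [4] / [5]
Final shape: (5, 2, 1, 1).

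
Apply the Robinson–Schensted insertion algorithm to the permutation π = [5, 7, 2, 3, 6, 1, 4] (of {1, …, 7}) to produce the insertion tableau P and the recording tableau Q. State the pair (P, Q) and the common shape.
P = [1, 3, 4] / [2, 6] / [5, 7];  Q = [1, 2, 5] / [3, 4] / [6, 7];  common shape = (3, 2, 2)

Row-insert the values π_1, π_2, … into P one at a time, bumping the leftmost entry strictly greater than the inserted value down to the next row. The recording tableau Q records, in position (i, j), the step at which that cell was added to P.
  Insert 5 (step 1): P = [5];  Q = [1]
  Insert 7 (step 2): P = [5, 7];  Q = [1, 2]
  Insert 2 (step 3): P = [2, 7] / [5];  Q = [1, 2] / [3]
  Insert 3 (step 4): P = [2, 3] / [5, 7];  Q = [1, 2] / [3, 4]
  Insert 6 (step 5): P = [2, 3, 6] / [5, 7];  Q = [1, 2, 5] / [3, 4]
  Insert 1 (step 6): P = [1, 3, 6] / [2, 7] / [5];  Q = [1, 2, 5] / [3, 4] / [6]
  Insert 4 (step 7): P = [1, 3, 4] / [2, 6] / [5, 7];  Q = [1, 2, 5] / [3, 4] / [6, 7]
Final shape: (3, 2, 2).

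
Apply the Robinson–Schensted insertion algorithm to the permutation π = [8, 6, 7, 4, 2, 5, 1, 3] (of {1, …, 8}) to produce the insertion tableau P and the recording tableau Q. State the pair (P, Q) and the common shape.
P = [1, 3] / [2, 5] / [4, 7] / [6] / [8];  Q = [1, 3] / [2, 6] / [4, 8] / [5] / [7];  common shape = (2, 2, 2, 1, 1)

Row-insert the values π_1, π_2, … into P one at a time, bumping the leftmost entry strictly greater than the inserted value down to the next row. The recording tableau Q records, in position (i, j), the step at which that cell was added to P.
  Insert 8 (step 1): P = [8];  Q = [1]
  Insert 6 (step 2): P = [6] / [8];  Q = [1] / [2]
  Insert 7 (step 3): P = [6, 7] / [8];  Q = [1, 3] / [2]
  Insert 4 (step 4): P = [4, 7] / [6] / [8];  Q = [1, 3] / [2] / [4]
  Insert 2 (step 5): P = [2, 7] / [4] / [6] / [8];  Q = [1, 3] / [2] / [4] / [5]
  Insert 5 (step 6): P = [2, 5] / [4, 7] / [6] / [8];  Q = [1, 3] / [2, 6] / [4] / [5]
  Insert 1 (step 7): P = [1, 5] / [2, 7] / [4] / [6] / [8];  Q = [1, 3] / [2, 6] / [4] / [5] / [7]
  Insert 3 (step 8): P = [1, 3] / [2, 5] / [4, 7] / [6] / [8];  Q = [1, 3] / [2, 6] / [4, 8] / [5] / [7]
Final shape: (2, 2, 2, 1, 1).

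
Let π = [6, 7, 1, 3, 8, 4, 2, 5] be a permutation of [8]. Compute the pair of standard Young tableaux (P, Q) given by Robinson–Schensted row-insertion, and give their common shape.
P = [1, 2, 4, 5] / [3, 7, 8] / [6];  Q = [1, 2, 5, 8] / [3, 4, 6] / [7];  common shape = (4, 3, 1)

Row-insert the values π_1, π_2, … into P one at a time, bumping the leftmost entry strictly greater than the inserted value down to the next row. The recording tableau Q records, in position (i, j), the step at which that cell was added to P.
  Insert 6 (step 1): P = [6];  Q = [1]
  Insert 7 (step 2): P = [6, 7];  Q = [1, 2]
  Insert 1 (step 3): P = [1, 7] / [6];  Q = [1, 2] / [3]
  Insert 3 (step 4): P = [1, 3] / [6, 7];  Q = [1, 2] / [3, 4]
  Insert 8 (step 5): P = [1, 3, 8] / [6, 7];  Q = [1, 2, 5] / [3, 4]
  Insert 4 (step 6): P = [1, 3, 4] / [6, 7, 8];  Q = [1, 2, 5] / [3, 4, 6]
  Insert 2 (step 7): P = [1, 2, 4] / [3, 7, 8] / [6];  Q = [1, 2, 5] / [3, 4, 6] / [7]
  Insert 5 (step 8): P = [1, 2, 4, 5] / [3, 7, 8] / [6];  Q = [1, 2, 5, 8] / [3, 4, 6] / [7]
Final shape: (4, 3, 1).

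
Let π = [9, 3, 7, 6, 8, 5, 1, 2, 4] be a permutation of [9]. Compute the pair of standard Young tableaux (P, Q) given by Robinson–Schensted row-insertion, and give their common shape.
P = [1, 2, 4] / [3, 5, 8] / [6] / [7] / [9];  Q = [1, 3, 5] / [2, 8, 9] / [4] / [6] / [7];  common shape = (3, 3, 1, 1, 1)

Row-insert the values π_1, π_2, … into P one at a time, bumping the leftmost entry strictly greater than the inserted value down to the next row. The recording tableau Q records, in position (i, j), the step at which that cell was added to P.
  Insert 9 (step 1): P = [9];  Q = [1]
  Insert 3 (step 2): P = [3] / [9];  Q = [1] / [2]
  Insert 7 (step 3): P = [3, 7] / [9];  Q = [1, 3] / [2]
  Insert 6 (step 4): P = [3, 6] / [7] / [9];  Q = [1, 3] / [2] / [4]
  Insert 8 (step 5): P = [3, 6, 8] / [7] / [9];  Q = [1, 3, 5] / [2] / [4]
  Insert 5 (step 6): P = [3, 5, 8] / [6] / [7] / [9];  Q = [1, 3, 5] / [2] / [4] / [6]
  Insert 1 (step 7): P = [1, 5, 8] / [3] / [6] / [7] / [9];  Q = [1, 3, 5] / [2] / [4] / [6] / [7]
  Insert 2 (step 8): P = [1, 2, 8] / [3, 5] / [6] / [7] / [9];  Q = [1, 3, 5] / [2, 8] / [4] / [6] / [7]
  Insert 4 (step 9): P = [1, 2, 4] / [3, 5, 8] / [6] / [7] / [9];  Q = [1, 3, 5] / [2, 8, 9] / [4] / [6] / [7]
Final shape: (3, 3, 1, 1, 1).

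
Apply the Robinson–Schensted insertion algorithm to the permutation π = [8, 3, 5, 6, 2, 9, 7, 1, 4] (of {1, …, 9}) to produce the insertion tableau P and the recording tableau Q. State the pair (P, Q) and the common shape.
P = [1, 4, 6, 7] / [2, 5] / [3, 9] / [8];  Q = [1, 3, 4, 6] / [2, 7] / [5, 9] / [8];  common shape = (4, 2, 2, 1)

Row-insert the values π_1, π_2, … into P one at a time, bumping the leftmost entry strictly greater than the inserted value down to the next row. The recording tableau Q records, in position (i, j), the step at which that cell was added to P.
  Insert 8 (step 1): P = [8];  Q = [1]
  Insert 3 (step 2): P = [3] / [8];  Q = [1] / [2]
  Insert 5 (step 3): P = [3, 5] / [8];  Q = [1, 3] / [2]
  Insert 6 (step 4): P = [3, 5, 6] / [8];  Q = [1, 3, 4] / [2]
  Insert 2 (step 5): P = [2, 5, 6] / [3] / [8];  Q = [1, 3, 4] / [2] / [5]
  Insert 9 (step 6): P = [2, 5, 6, 9] / [3] / [8];  Q = [1, 3, 4, 6] / [2] / [5]
  Insert 7 (step 7): P = [2, 5, 6, 7] / [3, 9] / [8];  Q = [1, 3, 4, 6] / [2, 7] / [5]
  Insert 1 (step 8): P = [1, 5, 6, 7] / [2, 9] / [3] / [8];  Q = [1, 3, 4, 6] / [2, 7] / [5] / [8]
  Insert 4 (step 9): P = [1, 4, 6, 7] / [2, 5] / [3, 9] / [8];  Q = [1, 3, 4, 6] / [2, 7] / [5, 9] / [8]
Final shape: (4, 2, 2, 1).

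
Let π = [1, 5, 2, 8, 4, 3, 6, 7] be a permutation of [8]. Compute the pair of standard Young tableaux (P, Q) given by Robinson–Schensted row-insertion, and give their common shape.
P = [1, 2, 3, 6, 7] / [4, 8] / [5];  Q = [1, 2, 4, 7, 8] / [3, 5] / [6];  common shape = (5, 2, 1)

Row-insert the values π_1, π_2, … into P one at a time, bumping the leftmost entry strictly greater than the inserted value down to the next row. The recording tableau Q records, in position (i, j), the step at which that cell was added to P.
  Insert 1 (step 1): P = [1];  Q = [1]
  Insert 5 (step 2): P = [1, 5];  Q = [1, 2]
  Insert 2 (step 3): P = [1, 2] / [5];  Q = [1, 2] / [3]
  Insert 8 (step 4): P = [1, 2, 8] / [5];  Q = [1, 2, 4] / [3]
  Insert 4 (step 5): P = [1, 2, 4] / [5, 8];  Q = [1, 2, 4] / [3, 5]
  Insert 3 (step 6): P = [1, 2, 3] / [4, 8] / [5];  Q = [1, 2, 4] / [3, 5] / [6]
  Insert 6 (step 7): P = [1, 2, 3, 6] / [4, 8] / [5];  Q = [1, 2, 4, 7] / [3, 5] / [6]
  Insert 7 (step 8): P = [1, 2, 3, 6, 7] / [4, 8] / [5];  Q = [1, 2, 4, 7, 8] / [3, 5] / [6]
Final shape: (5, 2, 1).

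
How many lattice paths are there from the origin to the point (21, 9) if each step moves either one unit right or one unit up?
Number of paths = 14307150

A monotone lattice path from (0, 0) to (21, 9) consists of 21 east steps and 9 north steps in some order, so it is determined by which 21 of the 30 steps are east. The count is C(30, 21) = 14307150.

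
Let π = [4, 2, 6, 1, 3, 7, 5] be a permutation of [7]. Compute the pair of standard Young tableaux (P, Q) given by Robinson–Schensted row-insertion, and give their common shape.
P = [1, 3, 5] / [2, 6, 7] / [4];  Q = [1, 3, 6] / [2, 5, 7] / [4];  common shape = (3, 3, 1)

Row-insert the values π_1, π_2, … into P one at a time, bumping the leftmost entry strictly greater than the inserted value down to the next row. The recording tableau Q records, in position (i, j), the step at which that cell was added to P.
  Insert 4 (step 1): P = [4];  Q = [1]
  Insert 2 (step 2): P = [2] / [4];  Q = [1] / [2]
  Insert 6 (step 3): P = [2, 6] / [4];  Q = [1, 3] / [2]
  Insert 1 (step 4): P = [1, 6] / [2] / [4];  Q = [1, 3] / [2] / [4]
  Insert 3 (step 5): P = [1, 3] / [2, 6] / [4];  Q = [1, 3] / [2, 5] / [4]
  Insert 7 (step 6): P = [1, 3, 7] / [2, 6] / [4];  Q = [1, 3, 6] / [2, 5] / [4]
  Insert 5 (step 7): P = [1, 3, 5] / [2, 6, 7] / [4];  Q = [1, 3, 6] / [2, 5, 7] / [4]
Final shape: (3, 3, 1).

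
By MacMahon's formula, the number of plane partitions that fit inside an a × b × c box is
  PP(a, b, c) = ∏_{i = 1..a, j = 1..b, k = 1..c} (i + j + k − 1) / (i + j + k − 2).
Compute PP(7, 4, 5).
PP(7, 4, 5) = 868489479

Evaluate the triple product over i = 1..7, j = 1..4, k = 1..5. The factors are (2/1) · (3/2) · (4/3) · (5/4) · (6/5) · (3/2) · (4/3) · (5/4) · … (140 factors total). The numerators and denominators telescope so the product is an integer; carrying out the multiplication exactly gives PP(7, 4, 5) = 868489479.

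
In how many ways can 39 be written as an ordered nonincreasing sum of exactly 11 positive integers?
p(39, 11 parts) = 2812

Partitions of n into exactly k parts are in bijection with partitions of n − k into at most k parts (subtract 1 from each part). So p(39, exactly 11) = p(28, parts ≤ 11). Computing via the recurrence p(m, j) = p(m, j−1) + p(m−j, j) gives 2812.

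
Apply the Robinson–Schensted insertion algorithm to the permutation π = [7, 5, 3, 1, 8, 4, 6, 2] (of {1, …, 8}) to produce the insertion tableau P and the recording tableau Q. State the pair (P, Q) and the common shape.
P = [1, 2, 6] / [3, 4] / [5, 8] / [7];  Q = [1, 5, 7] / [2, 6] / [3, 8] / [4];  common shape = (3, 2, 2, 1)

Row-insert the values π_1, π_2, … into P one at a time, bumping the leftmost entry strictly greater than the inserted value down to the next row. The recording tableau Q records, in position (i, j), the step at which that cell was added to P.
  Insert 7 (step 1): P = [7];  Q = [1]
  Insert 5 (step 2): P = [5] / [7];  Q = [1] / [2]
  Insert 3 (step 3): P = [3] / [5] / [7];  Q = [1] / [2] / [3]
  Insert 1 (step 4): P = [1] / [3] / [5] / [7];  Q = [1] / [2] / [3] / [4]
  Insert 8 (step 5): P = [1, 8] / [3] / [5] / [7];  Q = [1, 5] / [2] / [3] / [4]
  Insert 4 (step 6): P = [1, 4] / [3, 8] / [5] / [7];  Q = [1, 5] / [2, 6] / [3] / [4]
  Insert 6 (step 7): P = [1, 4, 6] / [3, 8] / [5] / [7];  Q = [1, 5, 7] / [2, 6] / [3] / [4]
  Insert 2 (step 8): P = [1, 2, 6] / [3, 4] / [5, 8] / [7];  Q = [1, 5, 7] / [2, 6] / [3, 8] / [4]
Final shape: (3, 2, 2, 1).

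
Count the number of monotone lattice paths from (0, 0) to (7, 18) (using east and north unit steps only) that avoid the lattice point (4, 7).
Number of paths = 360580

Total paths from (0, 0) to (7, 18): C(25, 7) = 480700. Paths through (4, 7): (paths (0, 0) → (4, 7)) × (paths (4, 7) → (7, 18)) = C(11, 4) · C(14, 3) = 330 · 364 = 120120. Avoidance count = 480700 − 120120 = 360580.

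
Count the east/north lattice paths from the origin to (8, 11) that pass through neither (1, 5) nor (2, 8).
Number of paths = 63522

Inclusion–exclusion. Total paths: C(19, 8) = 75582. Through P₁: C(6, 1)·C(13, 7) = 10296. Through P₂: C(10, 2)·C(9, 6) = 3780. Since P₁ is strictly southwest of P₂, a monotone path through both must visit P₁ then P₂; paths through both = C(6, 1)·C(4, 1)·C(9, 6) = 2016. Avoid both = 75582 − 10296 − 3780 + 2016 = 63522.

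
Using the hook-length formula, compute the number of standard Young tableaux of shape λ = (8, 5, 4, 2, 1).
# SYT of shape (8, 5, 4, 2, 1) = 145495350

Hook-length formula: f^λ = n! / Π hook(c), product over all cells c of the Young diagram. For λ = (8, 5, 4, 2, 1), n = 20 boxes. Hook lengths by row (left-to-right, top-to-bottom): [12, 10, 8, 7, 5, 3, 2, 1]; [8, 6, 4, 3, 1]; [6, 4, 2, 1]; [3, 1]; [1]. Product of hooks = 16721510400. So f^λ = 20! / 16721510400 = 2432902008176640000 / 16721510400 = 145495350.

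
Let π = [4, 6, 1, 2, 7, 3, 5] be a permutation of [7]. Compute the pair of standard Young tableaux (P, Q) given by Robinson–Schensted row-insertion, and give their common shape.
P = [1, 2, 3, 5] / [4, 6, 7];  Q = [1, 2, 5, 7] / [3, 4, 6];  common shape = (4, 3)

Row-insert the values π_1, π_2, … into P one at a time, bumping the leftmost entry strictly greater than the inserted value down to the next row. The recording tableau Q records, in position (i, j), the step at which that cell was added to P.
  Insert 4 (step 1): P = [4];  Q = [1]
  Insert 6 (step 2): P = [4, 6];  Q = [1, 2]
  Insert 1 (step 3): P = [1, 6] / [4];  Q = [1, 2] / [3]
  Insert 2 (step 4): P = [1, 2] / [4, 6];  Q = [1, 2] / [3, 4]
  Insert 7 (step 5): P = [1, 2, 7] / [4, 6];  Q = [1, 2, 5] / [3, 4]
  Insert 3 (step 6): P = [1, 2, 3] / [4, 6, 7];  Q = [1, 2, 5] / [3, 4, 6]
  Insert 5 (step 7): P = [1, 2, 3, 5] / [4, 6, 7];  Q = [1, 2, 5, 7] / [3, 4, 6]
Final shape: (4, 3).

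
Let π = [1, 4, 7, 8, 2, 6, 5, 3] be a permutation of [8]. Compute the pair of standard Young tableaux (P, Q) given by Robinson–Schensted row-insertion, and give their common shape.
P = [1, 2, 3, 8] / [4, 5] / [6] / [7];  Q = [1, 2, 3, 4] / [5, 6] / [7] / [8];  common shape = (4, 2, 1, 1)

Row-insert the values π_1, π_2, … into P one at a time, bumping the leftmost entry strictly greater than the inserted value down to the next row. The recording tableau Q records, in position (i, j), the step at which that cell was added to P.
  Insert 1 (step 1): P = [1];  Q = [1]
  Insert 4 (step 2): P = [1, 4];  Q = [1, 2]
  Insert 7 (step 3): P = [1, 4, 7];  Q = [1, 2, 3]
  Insert 8 (step 4): P = [1, 4, 7, 8];  Q = [1, 2, 3, 4]
  Insert 2 (step 5): P = [1, 2, 7, 8] / [4];  Q = [1, 2, 3, 4] / [5]
  Insert 6 (step 6): P = [1, 2, 6, 8] / [4, 7];  Q = [1, 2, 3, 4] / [5, 6]
  Insert 5 (step 7): P = [1, 2, 5, 8] / [4, 6] / [7];  Q = [1, 2, 3, 4] / [5, 6] / [7]
  Insert 3 (step 8): P = [1, 2, 3, 8] / [4, 5] / [6] / [7];  Q = [1, 2, 3, 4] / [5, 6] / [7] / [8]
Final shape: (4, 2, 1, 1).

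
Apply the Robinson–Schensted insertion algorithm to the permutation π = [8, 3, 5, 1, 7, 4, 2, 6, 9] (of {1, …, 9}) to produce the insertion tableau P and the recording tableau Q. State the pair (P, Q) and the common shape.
P = [1, 2, 6, 9] / [3, 4, 7] / [5] / [8];  Q = [1, 3, 5, 9] / [2, 6, 8] / [4] / [7];  common shape = (4, 3, 1, 1)

Row-insert the values π_1, π_2, … into P one at a time, bumping the leftmost entry strictly greater than the inserted value down to the next row. The recording tableau Q records, in position (i, j), the step at which that cell was added to P.
  Insert 8 (step 1): P = [8];  Q = [1]
  Insert 3 (step 2): P = [3] / [8];  Q = [1] / [2]
  Insert 5 (step 3): P = [3, 5] / [8];  Q = [1, 3] / [2]
  Insert 1 (step 4): P = [1, 5] / [3] / [8];  Q = [1, 3] / [2] / [4]
  Insert 7 (step 5): P = [1, 5, 7] / [3] / [8];  Q = [1, 3, 5] / [2] / [4]
  Insert 4 (step 6): P = [1, 4, 7] / [3, 5] / [8];  Q = [1, 3, 5] / [2, 6] / [4]
  Insert 2 (step 7): P = [1, 2, 7] / [3, 4] / [5] / [8];  Q = [1, 3, 5] / [2, 6] / [4] / [7]
  Insert 6 (step 8): P = [1, 2, 6] / [3, 4, 7] / [5] / [8];  Q = [1, 3, 5] / [2, 6, 8] / [4] / [7]
  Insert 9 (step 9): P = [1, 2, 6, 9] / [3, 4, 7] / [5] / [8];  Q = [1, 3, 5, 9] / [2, 6, 8] / [4] / [7]
Final shape: (4, 3, 1, 1).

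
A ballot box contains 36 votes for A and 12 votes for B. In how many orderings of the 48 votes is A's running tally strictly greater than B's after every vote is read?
Strict-lead orderings = 34834267234

Total orderings of the 48 votes with 36 for A: C(48, 36) = 69668534468. By the Bertrand ballot formula (Cycle Lemma / reflection principle), the number of orderings in which A is strictly ahead of B throughout is (p − q)/(p + q) · C(p + q, p) = (36 − 12)/(36 + 12) · 69668534468 = 34834267234.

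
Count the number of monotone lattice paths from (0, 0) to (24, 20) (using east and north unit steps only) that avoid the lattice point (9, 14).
Number of paths = 1716695351910

Total paths from (0, 0) to (24, 20): C(44, 24) = 1761039350070. Paths through (9, 14): (paths (0, 0) → (9, 14)) × (paths (9, 14) → (24, 20)) = C(23, 9) · C(21, 15) = 817190 · 54264 = 44343998160. Avoidance count = 1761039350070 − 44343998160 = 1716695351910.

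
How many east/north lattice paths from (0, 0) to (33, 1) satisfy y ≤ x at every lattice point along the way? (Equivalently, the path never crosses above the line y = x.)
Number of paths = 33

By the reflection principle (André's argument), the number of monotone paths to (33, 1) with n ≤ m that never go above y = x is C(34, 33) − C(34, 34) = 34 − 1 = 33.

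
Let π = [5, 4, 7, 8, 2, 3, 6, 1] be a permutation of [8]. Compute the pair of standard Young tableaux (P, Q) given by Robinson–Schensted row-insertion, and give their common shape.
P = [1, 3, 6] / [2, 7, 8] / [4] / [5];  Q = [1, 3, 4] / [2, 6, 7] / [5] / [8];  common shape = (3, 3, 1, 1)

Row-insert the values π_1, π_2, … into P one at a time, bumping the leftmost entry strictly greater than the inserted value down to the next row. The recording tableau Q records, in position (i, j), the step at which that cell was added to P.
  Insert 5 (step 1): P = [5];  Q = [1]
  Insert 4 (step 2): P = [4] / [5];  Q = [1] / [2]
  Insert 7 (step 3): P = [4, 7] / [5];  Q = [1, 3] / [2]
  Insert 8 (step 4): P = [4, 7, 8] / [5];  Q = [1, 3, 4] / [2]
  Insert 2 (step 5): P = [2, 7, 8] / [4] / [5];  Q = [1, 3, 4] / [2] / [5]
  Insert 3 (step 6): P = [2, 3, 8] / [4, 7] / [5];  Q = [1, 3, 4] / [2, 6] / [5]
  Insert 6 (step 7): P = [2, 3, 6] / [4, 7, 8] / [5];  Q = [1, 3, 4] / [2, 6, 7] / [5]
  Insert 1 (step 8): P = [1, 3, 6] / [2, 7, 8] / [4] / [5];  Q = [1, 3, 4] / [2, 6, 7] / [5] / [8]
Final shape: (3, 3, 1, 1).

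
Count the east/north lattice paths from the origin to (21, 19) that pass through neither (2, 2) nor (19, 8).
Number of paths = 79571506146

Inclusion–exclusion. Total paths: C(40, 21) = 131282408400. Through P₁: C(4, 2)·C(36, 19) = 51584979600. Through P₂: C(27, 19)·C(13, 2) = 173165850. Since P₁ is strictly southwest of P₂, a monotone path through both must visit P₁ then P₂; paths through both = C(4, 2)·C(23, 17)·C(13, 2) = 47243196. Avoid both = 131282408400 − 51584979600 − 173165850 + 47243196 = 79571506146.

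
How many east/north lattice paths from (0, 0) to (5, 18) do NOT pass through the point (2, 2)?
Number of paths = 27835

Total paths from (0, 0) to (5, 18): C(23, 5) = 33649. Paths through (2, 2): (paths (0, 0) → (2, 2)) × (paths (2, 2) → (5, 18)) = C(4, 2) · C(19, 3) = 6 · 969 = 5814. Avoidance count = 33649 − 5814 = 27835.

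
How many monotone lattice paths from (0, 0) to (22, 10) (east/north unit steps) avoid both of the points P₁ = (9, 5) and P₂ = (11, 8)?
Number of paths = 43025268

Inclusion–exclusion. Total paths: C(32, 22) = 64512240. Through P₁: C(14, 9)·C(18, 13) = 17153136. Through P₂: C(19, 11)·C(13, 11) = 5895396. Since P₁ is strictly southwest of P₂, a monotone path through both must visit P₁ then P₂; paths through both = C(14, 9)·C(5, 2)·C(13, 11) = 1561560. Avoid both = 64512240 − 17153136 − 5895396 + 1561560 = 43025268.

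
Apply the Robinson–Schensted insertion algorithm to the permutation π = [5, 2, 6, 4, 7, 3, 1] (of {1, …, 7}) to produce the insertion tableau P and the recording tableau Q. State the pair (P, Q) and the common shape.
P = [1, 3, 7] / [2, 6] / [4] / [5];  Q = [1, 3, 5] / [2, 4] / [6] / [7];  common shape = (3, 2, 1, 1)

Row-insert the values π_1, π_2, … into P one at a time, bumping the leftmost entry strictly greater than the inserted value down to the next row. The recording tableau Q records, in position (i, j), the step at which that cell was added to P.
  Insert 5 (step 1): P = [5];  Q = [1]
  Insert 2 (step 2): P = [2] / [5];  Q = [1] / [2]
  Insert 6 (step 3): P = [2, 6] / [5];  Q = [1, 3] / [2]
  Insert 4 (step 4): P = [2, 4] / [5, 6];  Q = [1, 3] / [2, 4]
  Insert 7 (step 5): P = [2, 4, 7] / [5, 6];  Q = [1, 3, 5] / [2, 4]
  Insert 3 (step 6): P = [2, 3, 7] / [4, 6] / [5];  Q = [1, 3, 5] / [2, 4] / [6]
  Insert 1 (step 7): P = [1, 3, 7] / [2, 6] / [4] / [5];  Q = [1, 3, 5] / [2, 4] / [6] / [7]
Final shape: (3, 2, 1, 1).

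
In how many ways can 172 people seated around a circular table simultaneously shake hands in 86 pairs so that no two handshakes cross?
C_86 = 4180080073556524734514695828170907458428751314320

These noncrossing handshakes are counted by the Catalan number C_n = (1/(n + 1)) · C(2n, n). For n = 86: C_86 = (1/87) · C(172, 86) = 363666966399417651902778537050868948883301364345840/87 = 4180080073556524734514695828170907458428751314320.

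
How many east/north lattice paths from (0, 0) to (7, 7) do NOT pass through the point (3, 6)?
Number of paths = 3012

Total paths from (0, 0) to (7, 7): C(14, 7) = 3432. Paths through (3, 6): (paths (0, 0) → (3, 6)) × (paths (3, 6) → (7, 7)) = C(9, 3) · C(5, 4) = 84 · 5 = 420. Avoidance count = 3432 − 420 = 3012.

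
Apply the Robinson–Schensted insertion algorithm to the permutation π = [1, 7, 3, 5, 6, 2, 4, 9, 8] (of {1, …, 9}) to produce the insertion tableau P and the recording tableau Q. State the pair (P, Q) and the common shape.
P = [1, 2, 4, 6, 8] / [3, 5, 9] / [7];  Q = [1, 2, 4, 5, 8] / [3, 7, 9] / [6];  common shape = (5, 3, 1)

Row-insert the values π_1, π_2, … into P one at a time, bumping the leftmost entry strictly greater than the inserted value down to the next row. The recording tableau Q records, in position (i, j), the step at which that cell was added to P.
  Insert 1 (step 1): P = [1];  Q = [1]
  Insert 7 (step 2): P = [1, 7];  Q = [1, 2]
  Insert 3 (step 3): P = [1, 3] / [7];  Q = [1, 2] / [3]
  Insert 5 (step 4): P = [1, 3, 5] / [7];  Q = [1, 2, 4] / [3]
  Insert 6 (step 5): P = [1, 3, 5, 6] / [7];  Q = [1, 2, 4, 5] / [3]
  Insert 2 (step 6): P = [1, 2, 5, 6] / [3] / [7];  Q = [1, 2, 4, 5] / [3] / [6]
  Insert 4 (step 7): P = [1, 2, 4, 6] / [3, 5] / [7];  Q = [1, 2, 4, 5] / [3, 7] / [6]
  Insert 9 (step 8): P = [1, 2, 4, 6, 9] / [3, 5] / [7];  Q = [1, 2, 4, 5, 8] / [3, 7] / [6]
  Insert 8 (step 9): P = [1, 2, 4, 6, 8] / [3, 5, 9] / [7];  Q = [1, 2, 4, 5, 8] / [3, 7, 9] / [6]
Final shape: (5, 3, 1).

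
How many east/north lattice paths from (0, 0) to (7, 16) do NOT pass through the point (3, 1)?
Number of paths = 229653

Total paths from (0, 0) to (7, 16): C(23, 7) = 245157. Paths through (3, 1): (paths (0, 0) → (3, 1)) × (paths (3, 1) → (7, 16)) = C(4, 3) · C(19, 4) = 4 · 3876 = 15504. Avoidance count = 245157 − 15504 = 229653.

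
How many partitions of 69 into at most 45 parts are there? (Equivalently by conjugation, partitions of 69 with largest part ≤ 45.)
p(69, parts ≤ 45) = 3548582

Use the recurrence p(n, m) = p(n, m−1) + p(n−m, m): either the largest part is < m (count p(n, m−1)) or the largest part is exactly m (remove one copy of m, count p(n−m, m)). With p(0, ·) = 1 this gives p(69, parts ≤ 45) = 3548582. (By conjugating Young diagrams, this also counts partitions of 69 into at most 45 parts.)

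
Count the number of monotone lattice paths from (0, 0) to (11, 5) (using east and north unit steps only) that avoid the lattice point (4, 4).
Number of paths = 3808

Total paths from (0, 0) to (11, 5): C(16, 11) = 4368. Paths through (4, 4): (paths (0, 0) → (4, 4)) × (paths (4, 4) → (11, 5)) = C(8, 4) · C(8, 7) = 70 · 8 = 560. Avoidance count = 4368 − 560 = 3808.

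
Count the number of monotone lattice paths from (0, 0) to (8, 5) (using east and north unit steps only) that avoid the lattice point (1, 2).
Number of paths = 927

Total paths from (0, 0) to (8, 5): C(13, 8) = 1287. Paths through (1, 2): (paths (0, 0) → (1, 2)) × (paths (1, 2) → (8, 5)) = C(3, 1) · C(10, 7) = 3 · 120 = 360. Avoidance count = 1287 − 360 = 927.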